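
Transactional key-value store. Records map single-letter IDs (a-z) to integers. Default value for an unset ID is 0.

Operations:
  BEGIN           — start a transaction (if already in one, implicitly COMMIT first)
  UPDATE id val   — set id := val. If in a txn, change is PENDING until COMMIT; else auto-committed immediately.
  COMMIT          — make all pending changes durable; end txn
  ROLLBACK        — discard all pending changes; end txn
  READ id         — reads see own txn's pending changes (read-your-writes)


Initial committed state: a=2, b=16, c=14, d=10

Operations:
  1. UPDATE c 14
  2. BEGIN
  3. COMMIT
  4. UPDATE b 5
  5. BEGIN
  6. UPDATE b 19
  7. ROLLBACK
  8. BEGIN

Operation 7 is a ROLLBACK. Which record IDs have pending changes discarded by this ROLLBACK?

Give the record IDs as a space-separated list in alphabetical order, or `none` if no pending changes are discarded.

Initial committed: {a=2, b=16, c=14, d=10}
Op 1: UPDATE c=14 (auto-commit; committed c=14)
Op 2: BEGIN: in_txn=True, pending={}
Op 3: COMMIT: merged [] into committed; committed now {a=2, b=16, c=14, d=10}
Op 4: UPDATE b=5 (auto-commit; committed b=5)
Op 5: BEGIN: in_txn=True, pending={}
Op 6: UPDATE b=19 (pending; pending now {b=19})
Op 7: ROLLBACK: discarded pending ['b']; in_txn=False
Op 8: BEGIN: in_txn=True, pending={}
ROLLBACK at op 7 discards: ['b']

Answer: b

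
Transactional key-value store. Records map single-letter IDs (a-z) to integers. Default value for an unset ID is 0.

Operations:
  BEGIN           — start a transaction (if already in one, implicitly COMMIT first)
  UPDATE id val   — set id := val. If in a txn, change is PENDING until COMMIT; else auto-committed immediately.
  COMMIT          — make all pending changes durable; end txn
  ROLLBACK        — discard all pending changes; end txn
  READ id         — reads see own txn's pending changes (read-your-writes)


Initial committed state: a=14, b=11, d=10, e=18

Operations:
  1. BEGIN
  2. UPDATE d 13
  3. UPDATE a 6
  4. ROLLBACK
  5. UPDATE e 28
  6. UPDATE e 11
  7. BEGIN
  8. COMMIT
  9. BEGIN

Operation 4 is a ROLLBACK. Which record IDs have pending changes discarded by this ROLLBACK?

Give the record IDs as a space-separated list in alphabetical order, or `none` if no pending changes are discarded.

Initial committed: {a=14, b=11, d=10, e=18}
Op 1: BEGIN: in_txn=True, pending={}
Op 2: UPDATE d=13 (pending; pending now {d=13})
Op 3: UPDATE a=6 (pending; pending now {a=6, d=13})
Op 4: ROLLBACK: discarded pending ['a', 'd']; in_txn=False
Op 5: UPDATE e=28 (auto-commit; committed e=28)
Op 6: UPDATE e=11 (auto-commit; committed e=11)
Op 7: BEGIN: in_txn=True, pending={}
Op 8: COMMIT: merged [] into committed; committed now {a=14, b=11, d=10, e=11}
Op 9: BEGIN: in_txn=True, pending={}
ROLLBACK at op 4 discards: ['a', 'd']

Answer: a d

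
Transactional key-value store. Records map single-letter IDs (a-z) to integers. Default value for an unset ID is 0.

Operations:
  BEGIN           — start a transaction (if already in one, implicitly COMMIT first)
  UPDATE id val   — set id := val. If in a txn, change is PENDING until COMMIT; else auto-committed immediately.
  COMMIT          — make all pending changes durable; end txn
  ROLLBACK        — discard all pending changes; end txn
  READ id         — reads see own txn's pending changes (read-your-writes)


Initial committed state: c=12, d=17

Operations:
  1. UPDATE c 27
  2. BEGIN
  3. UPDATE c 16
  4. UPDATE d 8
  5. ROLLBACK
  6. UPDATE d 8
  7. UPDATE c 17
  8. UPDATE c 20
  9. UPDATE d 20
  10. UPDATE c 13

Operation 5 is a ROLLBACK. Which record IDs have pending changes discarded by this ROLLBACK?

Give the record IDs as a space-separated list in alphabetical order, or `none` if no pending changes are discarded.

Answer: c d

Derivation:
Initial committed: {c=12, d=17}
Op 1: UPDATE c=27 (auto-commit; committed c=27)
Op 2: BEGIN: in_txn=True, pending={}
Op 3: UPDATE c=16 (pending; pending now {c=16})
Op 4: UPDATE d=8 (pending; pending now {c=16, d=8})
Op 5: ROLLBACK: discarded pending ['c', 'd']; in_txn=False
Op 6: UPDATE d=8 (auto-commit; committed d=8)
Op 7: UPDATE c=17 (auto-commit; committed c=17)
Op 8: UPDATE c=20 (auto-commit; committed c=20)
Op 9: UPDATE d=20 (auto-commit; committed d=20)
Op 10: UPDATE c=13 (auto-commit; committed c=13)
ROLLBACK at op 5 discards: ['c', 'd']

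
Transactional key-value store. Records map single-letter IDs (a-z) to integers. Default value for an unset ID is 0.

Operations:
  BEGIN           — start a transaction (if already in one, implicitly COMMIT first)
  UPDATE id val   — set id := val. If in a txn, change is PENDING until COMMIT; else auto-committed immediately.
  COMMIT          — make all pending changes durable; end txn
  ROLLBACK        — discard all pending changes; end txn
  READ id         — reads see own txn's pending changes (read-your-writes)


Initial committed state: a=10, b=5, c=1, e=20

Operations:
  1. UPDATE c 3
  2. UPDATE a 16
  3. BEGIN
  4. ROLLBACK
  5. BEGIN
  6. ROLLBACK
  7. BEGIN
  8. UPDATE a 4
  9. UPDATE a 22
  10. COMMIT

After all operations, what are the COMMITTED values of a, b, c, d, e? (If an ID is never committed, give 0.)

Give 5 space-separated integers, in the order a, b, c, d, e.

Initial committed: {a=10, b=5, c=1, e=20}
Op 1: UPDATE c=3 (auto-commit; committed c=3)
Op 2: UPDATE a=16 (auto-commit; committed a=16)
Op 3: BEGIN: in_txn=True, pending={}
Op 4: ROLLBACK: discarded pending []; in_txn=False
Op 5: BEGIN: in_txn=True, pending={}
Op 6: ROLLBACK: discarded pending []; in_txn=False
Op 7: BEGIN: in_txn=True, pending={}
Op 8: UPDATE a=4 (pending; pending now {a=4})
Op 9: UPDATE a=22 (pending; pending now {a=22})
Op 10: COMMIT: merged ['a'] into committed; committed now {a=22, b=5, c=3, e=20}
Final committed: {a=22, b=5, c=3, e=20}

Answer: 22 5 3 0 20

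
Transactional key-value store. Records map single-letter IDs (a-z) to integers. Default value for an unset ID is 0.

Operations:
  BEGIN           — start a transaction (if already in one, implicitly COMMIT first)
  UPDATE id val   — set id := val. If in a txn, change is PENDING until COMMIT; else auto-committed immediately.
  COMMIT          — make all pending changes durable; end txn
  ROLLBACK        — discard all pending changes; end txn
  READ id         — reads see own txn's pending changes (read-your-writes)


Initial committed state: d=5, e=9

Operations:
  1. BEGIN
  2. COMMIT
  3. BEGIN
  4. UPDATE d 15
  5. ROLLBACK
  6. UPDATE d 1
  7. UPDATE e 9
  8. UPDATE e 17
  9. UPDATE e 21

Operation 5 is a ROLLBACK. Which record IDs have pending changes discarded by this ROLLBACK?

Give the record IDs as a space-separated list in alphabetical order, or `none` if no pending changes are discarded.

Answer: d

Derivation:
Initial committed: {d=5, e=9}
Op 1: BEGIN: in_txn=True, pending={}
Op 2: COMMIT: merged [] into committed; committed now {d=5, e=9}
Op 3: BEGIN: in_txn=True, pending={}
Op 4: UPDATE d=15 (pending; pending now {d=15})
Op 5: ROLLBACK: discarded pending ['d']; in_txn=False
Op 6: UPDATE d=1 (auto-commit; committed d=1)
Op 7: UPDATE e=9 (auto-commit; committed e=9)
Op 8: UPDATE e=17 (auto-commit; committed e=17)
Op 9: UPDATE e=21 (auto-commit; committed e=21)
ROLLBACK at op 5 discards: ['d']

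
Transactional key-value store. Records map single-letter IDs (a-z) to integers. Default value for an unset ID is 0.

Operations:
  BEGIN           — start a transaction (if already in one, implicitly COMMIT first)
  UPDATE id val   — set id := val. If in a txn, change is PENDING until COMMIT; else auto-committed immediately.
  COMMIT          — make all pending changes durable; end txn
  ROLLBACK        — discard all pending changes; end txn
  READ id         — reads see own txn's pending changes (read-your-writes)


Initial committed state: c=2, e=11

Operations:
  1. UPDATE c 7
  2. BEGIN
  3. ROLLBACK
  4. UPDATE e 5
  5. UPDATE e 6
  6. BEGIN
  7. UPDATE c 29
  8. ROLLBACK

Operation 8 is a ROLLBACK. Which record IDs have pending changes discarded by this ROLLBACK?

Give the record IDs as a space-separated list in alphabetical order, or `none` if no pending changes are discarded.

Initial committed: {c=2, e=11}
Op 1: UPDATE c=7 (auto-commit; committed c=7)
Op 2: BEGIN: in_txn=True, pending={}
Op 3: ROLLBACK: discarded pending []; in_txn=False
Op 4: UPDATE e=5 (auto-commit; committed e=5)
Op 5: UPDATE e=6 (auto-commit; committed e=6)
Op 6: BEGIN: in_txn=True, pending={}
Op 7: UPDATE c=29 (pending; pending now {c=29})
Op 8: ROLLBACK: discarded pending ['c']; in_txn=False
ROLLBACK at op 8 discards: ['c']

Answer: c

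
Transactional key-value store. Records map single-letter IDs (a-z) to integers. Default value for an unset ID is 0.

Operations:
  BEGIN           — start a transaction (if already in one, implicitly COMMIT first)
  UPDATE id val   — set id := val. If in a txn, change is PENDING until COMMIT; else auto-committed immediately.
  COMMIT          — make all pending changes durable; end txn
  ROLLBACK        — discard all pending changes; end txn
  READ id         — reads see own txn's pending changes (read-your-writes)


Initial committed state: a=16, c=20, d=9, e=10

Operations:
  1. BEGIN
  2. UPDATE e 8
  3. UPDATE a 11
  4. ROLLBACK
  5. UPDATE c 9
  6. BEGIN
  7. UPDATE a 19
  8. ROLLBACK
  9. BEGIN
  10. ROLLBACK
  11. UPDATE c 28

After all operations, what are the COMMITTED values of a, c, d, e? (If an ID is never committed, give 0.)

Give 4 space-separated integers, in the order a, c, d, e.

Answer: 16 28 9 10

Derivation:
Initial committed: {a=16, c=20, d=9, e=10}
Op 1: BEGIN: in_txn=True, pending={}
Op 2: UPDATE e=8 (pending; pending now {e=8})
Op 3: UPDATE a=11 (pending; pending now {a=11, e=8})
Op 4: ROLLBACK: discarded pending ['a', 'e']; in_txn=False
Op 5: UPDATE c=9 (auto-commit; committed c=9)
Op 6: BEGIN: in_txn=True, pending={}
Op 7: UPDATE a=19 (pending; pending now {a=19})
Op 8: ROLLBACK: discarded pending ['a']; in_txn=False
Op 9: BEGIN: in_txn=True, pending={}
Op 10: ROLLBACK: discarded pending []; in_txn=False
Op 11: UPDATE c=28 (auto-commit; committed c=28)
Final committed: {a=16, c=28, d=9, e=10}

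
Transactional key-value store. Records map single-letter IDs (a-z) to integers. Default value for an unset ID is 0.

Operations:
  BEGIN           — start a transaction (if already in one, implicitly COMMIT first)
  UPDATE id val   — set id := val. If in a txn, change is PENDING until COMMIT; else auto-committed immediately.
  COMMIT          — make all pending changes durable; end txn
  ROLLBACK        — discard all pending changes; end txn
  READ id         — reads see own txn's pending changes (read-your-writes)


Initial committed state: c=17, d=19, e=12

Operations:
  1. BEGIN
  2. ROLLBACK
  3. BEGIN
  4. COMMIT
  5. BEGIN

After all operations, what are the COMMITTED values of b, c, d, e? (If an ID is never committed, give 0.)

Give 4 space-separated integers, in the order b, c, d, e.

Answer: 0 17 19 12

Derivation:
Initial committed: {c=17, d=19, e=12}
Op 1: BEGIN: in_txn=True, pending={}
Op 2: ROLLBACK: discarded pending []; in_txn=False
Op 3: BEGIN: in_txn=True, pending={}
Op 4: COMMIT: merged [] into committed; committed now {c=17, d=19, e=12}
Op 5: BEGIN: in_txn=True, pending={}
Final committed: {c=17, d=19, e=12}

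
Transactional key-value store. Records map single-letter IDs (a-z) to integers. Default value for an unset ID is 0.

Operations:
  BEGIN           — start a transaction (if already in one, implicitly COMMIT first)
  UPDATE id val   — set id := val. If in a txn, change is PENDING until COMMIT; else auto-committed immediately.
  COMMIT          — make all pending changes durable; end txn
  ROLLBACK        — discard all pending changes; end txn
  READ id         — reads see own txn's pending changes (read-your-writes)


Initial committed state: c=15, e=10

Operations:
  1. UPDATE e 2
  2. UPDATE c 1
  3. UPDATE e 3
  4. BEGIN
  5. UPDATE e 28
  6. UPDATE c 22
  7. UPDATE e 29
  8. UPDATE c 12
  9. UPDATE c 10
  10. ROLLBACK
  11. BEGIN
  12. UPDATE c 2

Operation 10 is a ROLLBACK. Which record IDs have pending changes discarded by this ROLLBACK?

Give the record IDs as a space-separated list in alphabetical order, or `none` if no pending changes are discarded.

Answer: c e

Derivation:
Initial committed: {c=15, e=10}
Op 1: UPDATE e=2 (auto-commit; committed e=2)
Op 2: UPDATE c=1 (auto-commit; committed c=1)
Op 3: UPDATE e=3 (auto-commit; committed e=3)
Op 4: BEGIN: in_txn=True, pending={}
Op 5: UPDATE e=28 (pending; pending now {e=28})
Op 6: UPDATE c=22 (pending; pending now {c=22, e=28})
Op 7: UPDATE e=29 (pending; pending now {c=22, e=29})
Op 8: UPDATE c=12 (pending; pending now {c=12, e=29})
Op 9: UPDATE c=10 (pending; pending now {c=10, e=29})
Op 10: ROLLBACK: discarded pending ['c', 'e']; in_txn=False
Op 11: BEGIN: in_txn=True, pending={}
Op 12: UPDATE c=2 (pending; pending now {c=2})
ROLLBACK at op 10 discards: ['c', 'e']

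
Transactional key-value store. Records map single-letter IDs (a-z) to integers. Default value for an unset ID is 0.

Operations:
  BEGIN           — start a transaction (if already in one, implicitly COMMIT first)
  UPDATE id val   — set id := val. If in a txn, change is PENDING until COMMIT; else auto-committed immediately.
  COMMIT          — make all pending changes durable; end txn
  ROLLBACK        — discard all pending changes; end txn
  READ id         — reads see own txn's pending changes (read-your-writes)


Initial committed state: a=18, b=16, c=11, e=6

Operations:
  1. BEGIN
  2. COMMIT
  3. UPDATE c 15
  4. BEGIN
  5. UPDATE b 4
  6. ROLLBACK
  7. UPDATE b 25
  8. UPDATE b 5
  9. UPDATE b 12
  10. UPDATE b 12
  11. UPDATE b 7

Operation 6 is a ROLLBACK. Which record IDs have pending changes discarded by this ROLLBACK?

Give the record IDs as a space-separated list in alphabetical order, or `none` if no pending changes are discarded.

Initial committed: {a=18, b=16, c=11, e=6}
Op 1: BEGIN: in_txn=True, pending={}
Op 2: COMMIT: merged [] into committed; committed now {a=18, b=16, c=11, e=6}
Op 3: UPDATE c=15 (auto-commit; committed c=15)
Op 4: BEGIN: in_txn=True, pending={}
Op 5: UPDATE b=4 (pending; pending now {b=4})
Op 6: ROLLBACK: discarded pending ['b']; in_txn=False
Op 7: UPDATE b=25 (auto-commit; committed b=25)
Op 8: UPDATE b=5 (auto-commit; committed b=5)
Op 9: UPDATE b=12 (auto-commit; committed b=12)
Op 10: UPDATE b=12 (auto-commit; committed b=12)
Op 11: UPDATE b=7 (auto-commit; committed b=7)
ROLLBACK at op 6 discards: ['b']

Answer: b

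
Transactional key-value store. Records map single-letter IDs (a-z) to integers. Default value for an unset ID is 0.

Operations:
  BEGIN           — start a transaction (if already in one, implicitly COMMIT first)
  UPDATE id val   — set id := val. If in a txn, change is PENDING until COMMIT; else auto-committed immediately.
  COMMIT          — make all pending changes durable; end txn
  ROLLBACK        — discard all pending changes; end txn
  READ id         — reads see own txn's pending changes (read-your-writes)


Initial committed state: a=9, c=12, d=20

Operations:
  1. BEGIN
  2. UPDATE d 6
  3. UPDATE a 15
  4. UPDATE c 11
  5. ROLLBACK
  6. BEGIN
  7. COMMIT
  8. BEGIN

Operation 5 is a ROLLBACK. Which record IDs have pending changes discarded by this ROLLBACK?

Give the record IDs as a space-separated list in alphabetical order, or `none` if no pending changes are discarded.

Initial committed: {a=9, c=12, d=20}
Op 1: BEGIN: in_txn=True, pending={}
Op 2: UPDATE d=6 (pending; pending now {d=6})
Op 3: UPDATE a=15 (pending; pending now {a=15, d=6})
Op 4: UPDATE c=11 (pending; pending now {a=15, c=11, d=6})
Op 5: ROLLBACK: discarded pending ['a', 'c', 'd']; in_txn=False
Op 6: BEGIN: in_txn=True, pending={}
Op 7: COMMIT: merged [] into committed; committed now {a=9, c=12, d=20}
Op 8: BEGIN: in_txn=True, pending={}
ROLLBACK at op 5 discards: ['a', 'c', 'd']

Answer: a c d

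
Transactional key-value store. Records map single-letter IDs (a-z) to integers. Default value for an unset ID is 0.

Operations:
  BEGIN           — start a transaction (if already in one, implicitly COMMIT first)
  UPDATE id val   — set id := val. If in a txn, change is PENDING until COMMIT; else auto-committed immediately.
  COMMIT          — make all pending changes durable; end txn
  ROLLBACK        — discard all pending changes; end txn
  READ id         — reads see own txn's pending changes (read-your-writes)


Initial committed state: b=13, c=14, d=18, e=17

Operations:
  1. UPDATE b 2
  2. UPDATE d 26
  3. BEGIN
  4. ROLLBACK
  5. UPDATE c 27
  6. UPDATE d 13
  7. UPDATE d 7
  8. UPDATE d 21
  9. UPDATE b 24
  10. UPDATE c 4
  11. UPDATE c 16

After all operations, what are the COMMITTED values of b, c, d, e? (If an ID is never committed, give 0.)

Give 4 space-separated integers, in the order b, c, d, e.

Initial committed: {b=13, c=14, d=18, e=17}
Op 1: UPDATE b=2 (auto-commit; committed b=2)
Op 2: UPDATE d=26 (auto-commit; committed d=26)
Op 3: BEGIN: in_txn=True, pending={}
Op 4: ROLLBACK: discarded pending []; in_txn=False
Op 5: UPDATE c=27 (auto-commit; committed c=27)
Op 6: UPDATE d=13 (auto-commit; committed d=13)
Op 7: UPDATE d=7 (auto-commit; committed d=7)
Op 8: UPDATE d=21 (auto-commit; committed d=21)
Op 9: UPDATE b=24 (auto-commit; committed b=24)
Op 10: UPDATE c=4 (auto-commit; committed c=4)
Op 11: UPDATE c=16 (auto-commit; committed c=16)
Final committed: {b=24, c=16, d=21, e=17}

Answer: 24 16 21 17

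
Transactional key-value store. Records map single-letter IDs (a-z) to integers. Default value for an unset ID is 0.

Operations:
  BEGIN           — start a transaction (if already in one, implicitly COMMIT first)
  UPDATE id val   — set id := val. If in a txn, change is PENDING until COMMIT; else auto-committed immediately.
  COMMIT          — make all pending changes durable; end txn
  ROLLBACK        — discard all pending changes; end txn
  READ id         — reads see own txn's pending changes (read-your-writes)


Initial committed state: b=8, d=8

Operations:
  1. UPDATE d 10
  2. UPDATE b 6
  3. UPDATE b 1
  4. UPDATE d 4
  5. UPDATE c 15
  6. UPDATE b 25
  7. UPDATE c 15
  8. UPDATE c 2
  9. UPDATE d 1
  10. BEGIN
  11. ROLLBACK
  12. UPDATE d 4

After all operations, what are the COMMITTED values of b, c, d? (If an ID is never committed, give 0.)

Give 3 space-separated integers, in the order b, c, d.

Initial committed: {b=8, d=8}
Op 1: UPDATE d=10 (auto-commit; committed d=10)
Op 2: UPDATE b=6 (auto-commit; committed b=6)
Op 3: UPDATE b=1 (auto-commit; committed b=1)
Op 4: UPDATE d=4 (auto-commit; committed d=4)
Op 5: UPDATE c=15 (auto-commit; committed c=15)
Op 6: UPDATE b=25 (auto-commit; committed b=25)
Op 7: UPDATE c=15 (auto-commit; committed c=15)
Op 8: UPDATE c=2 (auto-commit; committed c=2)
Op 9: UPDATE d=1 (auto-commit; committed d=1)
Op 10: BEGIN: in_txn=True, pending={}
Op 11: ROLLBACK: discarded pending []; in_txn=False
Op 12: UPDATE d=4 (auto-commit; committed d=4)
Final committed: {b=25, c=2, d=4}

Answer: 25 2 4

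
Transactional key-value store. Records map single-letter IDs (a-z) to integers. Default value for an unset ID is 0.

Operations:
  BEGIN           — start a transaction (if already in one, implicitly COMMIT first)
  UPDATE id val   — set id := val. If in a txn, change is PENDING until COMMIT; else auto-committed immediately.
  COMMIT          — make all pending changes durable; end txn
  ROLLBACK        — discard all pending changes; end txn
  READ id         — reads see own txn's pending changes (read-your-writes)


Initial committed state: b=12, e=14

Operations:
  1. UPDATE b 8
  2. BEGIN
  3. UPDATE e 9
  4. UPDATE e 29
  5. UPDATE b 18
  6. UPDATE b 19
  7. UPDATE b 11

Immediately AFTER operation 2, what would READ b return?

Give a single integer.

Answer: 8

Derivation:
Initial committed: {b=12, e=14}
Op 1: UPDATE b=8 (auto-commit; committed b=8)
Op 2: BEGIN: in_txn=True, pending={}
After op 2: visible(b) = 8 (pending={}, committed={b=8, e=14})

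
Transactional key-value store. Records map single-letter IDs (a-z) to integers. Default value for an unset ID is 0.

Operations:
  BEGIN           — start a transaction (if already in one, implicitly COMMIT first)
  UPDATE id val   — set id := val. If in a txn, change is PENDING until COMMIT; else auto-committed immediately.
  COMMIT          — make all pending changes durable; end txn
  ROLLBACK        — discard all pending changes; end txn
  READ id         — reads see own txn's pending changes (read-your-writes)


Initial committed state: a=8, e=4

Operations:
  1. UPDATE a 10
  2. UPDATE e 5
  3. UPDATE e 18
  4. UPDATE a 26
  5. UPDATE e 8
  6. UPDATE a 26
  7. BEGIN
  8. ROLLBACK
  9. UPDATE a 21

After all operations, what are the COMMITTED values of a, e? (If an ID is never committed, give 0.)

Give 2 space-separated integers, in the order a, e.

Initial committed: {a=8, e=4}
Op 1: UPDATE a=10 (auto-commit; committed a=10)
Op 2: UPDATE e=5 (auto-commit; committed e=5)
Op 3: UPDATE e=18 (auto-commit; committed e=18)
Op 4: UPDATE a=26 (auto-commit; committed a=26)
Op 5: UPDATE e=8 (auto-commit; committed e=8)
Op 6: UPDATE a=26 (auto-commit; committed a=26)
Op 7: BEGIN: in_txn=True, pending={}
Op 8: ROLLBACK: discarded pending []; in_txn=False
Op 9: UPDATE a=21 (auto-commit; committed a=21)
Final committed: {a=21, e=8}

Answer: 21 8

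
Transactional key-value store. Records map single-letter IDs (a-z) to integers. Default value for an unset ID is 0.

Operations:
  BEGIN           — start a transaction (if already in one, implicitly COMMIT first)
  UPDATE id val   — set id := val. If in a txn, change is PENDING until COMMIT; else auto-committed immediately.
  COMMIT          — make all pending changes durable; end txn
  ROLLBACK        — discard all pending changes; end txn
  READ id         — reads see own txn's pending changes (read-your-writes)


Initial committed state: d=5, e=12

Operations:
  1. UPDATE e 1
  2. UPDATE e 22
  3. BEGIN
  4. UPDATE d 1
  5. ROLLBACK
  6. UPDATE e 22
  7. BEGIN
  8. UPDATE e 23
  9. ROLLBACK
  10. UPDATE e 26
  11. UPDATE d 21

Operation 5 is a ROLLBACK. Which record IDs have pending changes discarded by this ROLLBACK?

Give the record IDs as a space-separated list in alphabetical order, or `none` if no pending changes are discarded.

Initial committed: {d=5, e=12}
Op 1: UPDATE e=1 (auto-commit; committed e=1)
Op 2: UPDATE e=22 (auto-commit; committed e=22)
Op 3: BEGIN: in_txn=True, pending={}
Op 4: UPDATE d=1 (pending; pending now {d=1})
Op 5: ROLLBACK: discarded pending ['d']; in_txn=False
Op 6: UPDATE e=22 (auto-commit; committed e=22)
Op 7: BEGIN: in_txn=True, pending={}
Op 8: UPDATE e=23 (pending; pending now {e=23})
Op 9: ROLLBACK: discarded pending ['e']; in_txn=False
Op 10: UPDATE e=26 (auto-commit; committed e=26)
Op 11: UPDATE d=21 (auto-commit; committed d=21)
ROLLBACK at op 5 discards: ['d']

Answer: d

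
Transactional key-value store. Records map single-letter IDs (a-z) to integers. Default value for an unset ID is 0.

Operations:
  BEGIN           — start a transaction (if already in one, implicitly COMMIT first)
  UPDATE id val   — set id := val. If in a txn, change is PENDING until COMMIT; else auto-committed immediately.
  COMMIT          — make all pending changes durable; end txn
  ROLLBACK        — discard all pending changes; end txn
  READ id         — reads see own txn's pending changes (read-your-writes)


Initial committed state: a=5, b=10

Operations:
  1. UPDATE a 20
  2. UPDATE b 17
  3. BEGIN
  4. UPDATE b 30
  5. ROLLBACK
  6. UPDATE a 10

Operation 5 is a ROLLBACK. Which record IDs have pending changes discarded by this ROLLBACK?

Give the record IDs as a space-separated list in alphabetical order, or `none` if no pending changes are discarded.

Answer: b

Derivation:
Initial committed: {a=5, b=10}
Op 1: UPDATE a=20 (auto-commit; committed a=20)
Op 2: UPDATE b=17 (auto-commit; committed b=17)
Op 3: BEGIN: in_txn=True, pending={}
Op 4: UPDATE b=30 (pending; pending now {b=30})
Op 5: ROLLBACK: discarded pending ['b']; in_txn=False
Op 6: UPDATE a=10 (auto-commit; committed a=10)
ROLLBACK at op 5 discards: ['b']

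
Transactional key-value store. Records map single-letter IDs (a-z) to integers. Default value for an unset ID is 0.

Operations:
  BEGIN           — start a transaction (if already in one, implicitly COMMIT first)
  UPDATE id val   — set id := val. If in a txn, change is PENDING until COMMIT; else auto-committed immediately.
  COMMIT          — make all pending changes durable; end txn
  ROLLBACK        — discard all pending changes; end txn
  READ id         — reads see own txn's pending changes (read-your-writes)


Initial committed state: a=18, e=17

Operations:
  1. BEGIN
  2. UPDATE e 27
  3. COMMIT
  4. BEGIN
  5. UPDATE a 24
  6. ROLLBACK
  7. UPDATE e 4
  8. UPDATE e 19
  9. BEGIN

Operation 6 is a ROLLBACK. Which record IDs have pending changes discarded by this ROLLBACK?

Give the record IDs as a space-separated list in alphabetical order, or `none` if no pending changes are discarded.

Answer: a

Derivation:
Initial committed: {a=18, e=17}
Op 1: BEGIN: in_txn=True, pending={}
Op 2: UPDATE e=27 (pending; pending now {e=27})
Op 3: COMMIT: merged ['e'] into committed; committed now {a=18, e=27}
Op 4: BEGIN: in_txn=True, pending={}
Op 5: UPDATE a=24 (pending; pending now {a=24})
Op 6: ROLLBACK: discarded pending ['a']; in_txn=False
Op 7: UPDATE e=4 (auto-commit; committed e=4)
Op 8: UPDATE e=19 (auto-commit; committed e=19)
Op 9: BEGIN: in_txn=True, pending={}
ROLLBACK at op 6 discards: ['a']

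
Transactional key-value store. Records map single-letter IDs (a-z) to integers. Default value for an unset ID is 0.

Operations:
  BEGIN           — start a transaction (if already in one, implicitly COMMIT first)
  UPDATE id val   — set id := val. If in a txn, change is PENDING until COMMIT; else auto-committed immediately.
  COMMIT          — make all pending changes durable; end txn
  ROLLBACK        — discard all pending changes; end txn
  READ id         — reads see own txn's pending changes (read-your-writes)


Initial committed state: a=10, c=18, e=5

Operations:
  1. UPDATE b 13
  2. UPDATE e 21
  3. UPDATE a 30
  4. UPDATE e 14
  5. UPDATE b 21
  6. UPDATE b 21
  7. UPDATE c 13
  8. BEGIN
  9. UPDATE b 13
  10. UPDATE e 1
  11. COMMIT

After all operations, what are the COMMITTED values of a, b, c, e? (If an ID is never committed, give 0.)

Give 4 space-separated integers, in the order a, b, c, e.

Initial committed: {a=10, c=18, e=5}
Op 1: UPDATE b=13 (auto-commit; committed b=13)
Op 2: UPDATE e=21 (auto-commit; committed e=21)
Op 3: UPDATE a=30 (auto-commit; committed a=30)
Op 4: UPDATE e=14 (auto-commit; committed e=14)
Op 5: UPDATE b=21 (auto-commit; committed b=21)
Op 6: UPDATE b=21 (auto-commit; committed b=21)
Op 7: UPDATE c=13 (auto-commit; committed c=13)
Op 8: BEGIN: in_txn=True, pending={}
Op 9: UPDATE b=13 (pending; pending now {b=13})
Op 10: UPDATE e=1 (pending; pending now {b=13, e=1})
Op 11: COMMIT: merged ['b', 'e'] into committed; committed now {a=30, b=13, c=13, e=1}
Final committed: {a=30, b=13, c=13, e=1}

Answer: 30 13 13 1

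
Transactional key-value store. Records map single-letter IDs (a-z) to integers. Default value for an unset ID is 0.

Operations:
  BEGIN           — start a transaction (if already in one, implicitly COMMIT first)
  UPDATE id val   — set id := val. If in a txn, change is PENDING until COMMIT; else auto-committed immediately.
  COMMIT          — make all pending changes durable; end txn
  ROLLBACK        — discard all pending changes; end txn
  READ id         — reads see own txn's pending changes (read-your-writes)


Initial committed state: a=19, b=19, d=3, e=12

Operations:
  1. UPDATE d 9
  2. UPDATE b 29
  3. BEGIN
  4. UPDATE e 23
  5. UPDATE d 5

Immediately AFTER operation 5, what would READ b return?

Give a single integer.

Answer: 29

Derivation:
Initial committed: {a=19, b=19, d=3, e=12}
Op 1: UPDATE d=9 (auto-commit; committed d=9)
Op 2: UPDATE b=29 (auto-commit; committed b=29)
Op 3: BEGIN: in_txn=True, pending={}
Op 4: UPDATE e=23 (pending; pending now {e=23})
Op 5: UPDATE d=5 (pending; pending now {d=5, e=23})
After op 5: visible(b) = 29 (pending={d=5, e=23}, committed={a=19, b=29, d=9, e=12})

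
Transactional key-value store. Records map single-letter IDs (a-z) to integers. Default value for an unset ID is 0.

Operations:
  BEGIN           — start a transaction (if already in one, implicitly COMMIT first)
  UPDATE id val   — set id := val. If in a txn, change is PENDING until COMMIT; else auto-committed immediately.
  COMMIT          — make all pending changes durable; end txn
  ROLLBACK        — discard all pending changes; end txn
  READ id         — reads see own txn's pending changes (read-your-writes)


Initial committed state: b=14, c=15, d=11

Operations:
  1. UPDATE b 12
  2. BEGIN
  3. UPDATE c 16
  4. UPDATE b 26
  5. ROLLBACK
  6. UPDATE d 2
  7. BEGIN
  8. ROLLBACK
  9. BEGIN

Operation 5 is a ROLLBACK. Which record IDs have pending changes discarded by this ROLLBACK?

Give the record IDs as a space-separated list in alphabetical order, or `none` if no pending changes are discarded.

Answer: b c

Derivation:
Initial committed: {b=14, c=15, d=11}
Op 1: UPDATE b=12 (auto-commit; committed b=12)
Op 2: BEGIN: in_txn=True, pending={}
Op 3: UPDATE c=16 (pending; pending now {c=16})
Op 4: UPDATE b=26 (pending; pending now {b=26, c=16})
Op 5: ROLLBACK: discarded pending ['b', 'c']; in_txn=False
Op 6: UPDATE d=2 (auto-commit; committed d=2)
Op 7: BEGIN: in_txn=True, pending={}
Op 8: ROLLBACK: discarded pending []; in_txn=False
Op 9: BEGIN: in_txn=True, pending={}
ROLLBACK at op 5 discards: ['b', 'c']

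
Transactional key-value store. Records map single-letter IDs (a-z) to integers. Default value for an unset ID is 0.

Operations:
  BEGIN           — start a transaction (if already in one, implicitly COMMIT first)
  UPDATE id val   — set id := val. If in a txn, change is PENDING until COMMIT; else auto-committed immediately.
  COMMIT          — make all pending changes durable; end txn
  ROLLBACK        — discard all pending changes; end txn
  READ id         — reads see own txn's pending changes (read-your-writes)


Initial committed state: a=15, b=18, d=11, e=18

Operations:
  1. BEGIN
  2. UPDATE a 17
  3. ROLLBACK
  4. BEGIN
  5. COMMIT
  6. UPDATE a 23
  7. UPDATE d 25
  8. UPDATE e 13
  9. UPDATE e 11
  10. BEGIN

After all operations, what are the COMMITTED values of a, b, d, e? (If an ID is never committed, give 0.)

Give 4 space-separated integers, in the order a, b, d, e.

Answer: 23 18 25 11

Derivation:
Initial committed: {a=15, b=18, d=11, e=18}
Op 1: BEGIN: in_txn=True, pending={}
Op 2: UPDATE a=17 (pending; pending now {a=17})
Op 3: ROLLBACK: discarded pending ['a']; in_txn=False
Op 4: BEGIN: in_txn=True, pending={}
Op 5: COMMIT: merged [] into committed; committed now {a=15, b=18, d=11, e=18}
Op 6: UPDATE a=23 (auto-commit; committed a=23)
Op 7: UPDATE d=25 (auto-commit; committed d=25)
Op 8: UPDATE e=13 (auto-commit; committed e=13)
Op 9: UPDATE e=11 (auto-commit; committed e=11)
Op 10: BEGIN: in_txn=True, pending={}
Final committed: {a=23, b=18, d=25, e=11}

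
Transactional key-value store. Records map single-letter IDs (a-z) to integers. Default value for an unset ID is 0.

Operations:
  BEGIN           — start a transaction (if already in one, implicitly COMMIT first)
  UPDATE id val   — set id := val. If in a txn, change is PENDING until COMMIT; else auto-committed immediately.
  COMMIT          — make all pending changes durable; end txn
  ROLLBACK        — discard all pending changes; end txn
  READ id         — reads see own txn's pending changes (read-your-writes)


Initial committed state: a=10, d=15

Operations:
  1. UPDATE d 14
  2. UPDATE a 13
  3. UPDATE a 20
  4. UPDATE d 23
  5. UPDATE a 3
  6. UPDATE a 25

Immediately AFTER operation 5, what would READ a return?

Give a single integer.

Initial committed: {a=10, d=15}
Op 1: UPDATE d=14 (auto-commit; committed d=14)
Op 2: UPDATE a=13 (auto-commit; committed a=13)
Op 3: UPDATE a=20 (auto-commit; committed a=20)
Op 4: UPDATE d=23 (auto-commit; committed d=23)
Op 5: UPDATE a=3 (auto-commit; committed a=3)
After op 5: visible(a) = 3 (pending={}, committed={a=3, d=23})

Answer: 3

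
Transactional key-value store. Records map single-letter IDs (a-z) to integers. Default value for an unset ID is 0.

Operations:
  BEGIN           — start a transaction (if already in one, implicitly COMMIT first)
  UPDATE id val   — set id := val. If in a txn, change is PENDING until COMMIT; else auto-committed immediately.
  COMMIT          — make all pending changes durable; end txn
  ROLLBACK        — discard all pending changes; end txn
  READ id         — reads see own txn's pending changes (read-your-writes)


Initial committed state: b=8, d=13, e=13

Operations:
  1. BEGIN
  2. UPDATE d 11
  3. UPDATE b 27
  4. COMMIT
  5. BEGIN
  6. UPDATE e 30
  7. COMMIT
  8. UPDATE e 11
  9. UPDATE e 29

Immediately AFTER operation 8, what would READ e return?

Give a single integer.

Answer: 11

Derivation:
Initial committed: {b=8, d=13, e=13}
Op 1: BEGIN: in_txn=True, pending={}
Op 2: UPDATE d=11 (pending; pending now {d=11})
Op 3: UPDATE b=27 (pending; pending now {b=27, d=11})
Op 4: COMMIT: merged ['b', 'd'] into committed; committed now {b=27, d=11, e=13}
Op 5: BEGIN: in_txn=True, pending={}
Op 6: UPDATE e=30 (pending; pending now {e=30})
Op 7: COMMIT: merged ['e'] into committed; committed now {b=27, d=11, e=30}
Op 8: UPDATE e=11 (auto-commit; committed e=11)
After op 8: visible(e) = 11 (pending={}, committed={b=27, d=11, e=11})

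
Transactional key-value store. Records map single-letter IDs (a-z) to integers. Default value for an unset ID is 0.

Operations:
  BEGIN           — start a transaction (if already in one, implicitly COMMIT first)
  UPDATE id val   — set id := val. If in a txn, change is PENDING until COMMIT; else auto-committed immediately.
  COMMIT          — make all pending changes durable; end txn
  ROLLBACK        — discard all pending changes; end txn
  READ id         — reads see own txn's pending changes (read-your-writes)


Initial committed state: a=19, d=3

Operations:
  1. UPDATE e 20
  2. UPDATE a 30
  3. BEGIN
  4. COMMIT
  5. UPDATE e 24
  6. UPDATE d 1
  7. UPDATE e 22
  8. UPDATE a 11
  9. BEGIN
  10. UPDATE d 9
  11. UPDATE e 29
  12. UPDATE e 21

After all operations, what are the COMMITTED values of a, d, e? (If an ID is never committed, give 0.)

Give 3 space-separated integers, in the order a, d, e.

Answer: 11 1 22

Derivation:
Initial committed: {a=19, d=3}
Op 1: UPDATE e=20 (auto-commit; committed e=20)
Op 2: UPDATE a=30 (auto-commit; committed a=30)
Op 3: BEGIN: in_txn=True, pending={}
Op 4: COMMIT: merged [] into committed; committed now {a=30, d=3, e=20}
Op 5: UPDATE e=24 (auto-commit; committed e=24)
Op 6: UPDATE d=1 (auto-commit; committed d=1)
Op 7: UPDATE e=22 (auto-commit; committed e=22)
Op 8: UPDATE a=11 (auto-commit; committed a=11)
Op 9: BEGIN: in_txn=True, pending={}
Op 10: UPDATE d=9 (pending; pending now {d=9})
Op 11: UPDATE e=29 (pending; pending now {d=9, e=29})
Op 12: UPDATE e=21 (pending; pending now {d=9, e=21})
Final committed: {a=11, d=1, e=22}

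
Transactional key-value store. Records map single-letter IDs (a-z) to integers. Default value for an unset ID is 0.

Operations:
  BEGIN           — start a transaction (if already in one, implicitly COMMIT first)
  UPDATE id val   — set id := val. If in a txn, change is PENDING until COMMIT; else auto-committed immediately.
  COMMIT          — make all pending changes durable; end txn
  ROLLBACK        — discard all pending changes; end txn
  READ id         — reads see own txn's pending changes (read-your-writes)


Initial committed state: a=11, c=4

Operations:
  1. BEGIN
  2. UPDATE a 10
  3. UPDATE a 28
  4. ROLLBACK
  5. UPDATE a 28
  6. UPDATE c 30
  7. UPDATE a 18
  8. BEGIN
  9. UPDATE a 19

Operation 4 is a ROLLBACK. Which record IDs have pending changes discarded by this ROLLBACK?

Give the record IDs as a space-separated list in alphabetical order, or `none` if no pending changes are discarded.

Answer: a

Derivation:
Initial committed: {a=11, c=4}
Op 1: BEGIN: in_txn=True, pending={}
Op 2: UPDATE a=10 (pending; pending now {a=10})
Op 3: UPDATE a=28 (pending; pending now {a=28})
Op 4: ROLLBACK: discarded pending ['a']; in_txn=False
Op 5: UPDATE a=28 (auto-commit; committed a=28)
Op 6: UPDATE c=30 (auto-commit; committed c=30)
Op 7: UPDATE a=18 (auto-commit; committed a=18)
Op 8: BEGIN: in_txn=True, pending={}
Op 9: UPDATE a=19 (pending; pending now {a=19})
ROLLBACK at op 4 discards: ['a']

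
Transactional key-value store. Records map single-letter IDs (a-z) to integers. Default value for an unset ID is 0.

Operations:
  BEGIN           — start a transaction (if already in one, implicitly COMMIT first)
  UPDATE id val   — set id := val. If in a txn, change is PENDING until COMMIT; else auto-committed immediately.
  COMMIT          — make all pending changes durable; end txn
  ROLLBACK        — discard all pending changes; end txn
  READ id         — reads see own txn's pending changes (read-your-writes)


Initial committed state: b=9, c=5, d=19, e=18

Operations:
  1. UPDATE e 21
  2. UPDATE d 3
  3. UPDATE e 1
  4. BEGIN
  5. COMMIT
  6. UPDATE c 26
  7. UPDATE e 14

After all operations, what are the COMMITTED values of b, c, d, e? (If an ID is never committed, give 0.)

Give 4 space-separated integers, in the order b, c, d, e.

Answer: 9 26 3 14

Derivation:
Initial committed: {b=9, c=5, d=19, e=18}
Op 1: UPDATE e=21 (auto-commit; committed e=21)
Op 2: UPDATE d=3 (auto-commit; committed d=3)
Op 3: UPDATE e=1 (auto-commit; committed e=1)
Op 4: BEGIN: in_txn=True, pending={}
Op 5: COMMIT: merged [] into committed; committed now {b=9, c=5, d=3, e=1}
Op 6: UPDATE c=26 (auto-commit; committed c=26)
Op 7: UPDATE e=14 (auto-commit; committed e=14)
Final committed: {b=9, c=26, d=3, e=14}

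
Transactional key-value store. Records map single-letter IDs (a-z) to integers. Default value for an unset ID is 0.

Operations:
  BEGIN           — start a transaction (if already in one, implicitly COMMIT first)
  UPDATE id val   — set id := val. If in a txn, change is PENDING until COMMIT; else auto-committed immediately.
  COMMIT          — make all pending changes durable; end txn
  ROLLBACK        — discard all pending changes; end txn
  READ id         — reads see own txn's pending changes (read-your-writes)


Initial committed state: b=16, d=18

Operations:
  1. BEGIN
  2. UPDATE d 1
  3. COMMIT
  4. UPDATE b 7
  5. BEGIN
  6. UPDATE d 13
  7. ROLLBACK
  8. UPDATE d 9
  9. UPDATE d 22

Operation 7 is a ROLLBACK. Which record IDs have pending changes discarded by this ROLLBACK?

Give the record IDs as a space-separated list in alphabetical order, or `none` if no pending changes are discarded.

Answer: d

Derivation:
Initial committed: {b=16, d=18}
Op 1: BEGIN: in_txn=True, pending={}
Op 2: UPDATE d=1 (pending; pending now {d=1})
Op 3: COMMIT: merged ['d'] into committed; committed now {b=16, d=1}
Op 4: UPDATE b=7 (auto-commit; committed b=7)
Op 5: BEGIN: in_txn=True, pending={}
Op 6: UPDATE d=13 (pending; pending now {d=13})
Op 7: ROLLBACK: discarded pending ['d']; in_txn=False
Op 8: UPDATE d=9 (auto-commit; committed d=9)
Op 9: UPDATE d=22 (auto-commit; committed d=22)
ROLLBACK at op 7 discards: ['d']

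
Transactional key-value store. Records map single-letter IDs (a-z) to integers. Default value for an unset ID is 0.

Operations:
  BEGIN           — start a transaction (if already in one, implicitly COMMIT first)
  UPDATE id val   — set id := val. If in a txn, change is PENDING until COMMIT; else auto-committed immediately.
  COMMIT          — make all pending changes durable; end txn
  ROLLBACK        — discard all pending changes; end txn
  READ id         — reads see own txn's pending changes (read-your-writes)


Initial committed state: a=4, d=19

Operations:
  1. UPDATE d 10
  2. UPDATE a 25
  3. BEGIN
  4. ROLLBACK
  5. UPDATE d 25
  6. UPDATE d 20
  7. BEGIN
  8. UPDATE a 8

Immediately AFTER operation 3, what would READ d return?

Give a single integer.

Answer: 10

Derivation:
Initial committed: {a=4, d=19}
Op 1: UPDATE d=10 (auto-commit; committed d=10)
Op 2: UPDATE a=25 (auto-commit; committed a=25)
Op 3: BEGIN: in_txn=True, pending={}
After op 3: visible(d) = 10 (pending={}, committed={a=25, d=10})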